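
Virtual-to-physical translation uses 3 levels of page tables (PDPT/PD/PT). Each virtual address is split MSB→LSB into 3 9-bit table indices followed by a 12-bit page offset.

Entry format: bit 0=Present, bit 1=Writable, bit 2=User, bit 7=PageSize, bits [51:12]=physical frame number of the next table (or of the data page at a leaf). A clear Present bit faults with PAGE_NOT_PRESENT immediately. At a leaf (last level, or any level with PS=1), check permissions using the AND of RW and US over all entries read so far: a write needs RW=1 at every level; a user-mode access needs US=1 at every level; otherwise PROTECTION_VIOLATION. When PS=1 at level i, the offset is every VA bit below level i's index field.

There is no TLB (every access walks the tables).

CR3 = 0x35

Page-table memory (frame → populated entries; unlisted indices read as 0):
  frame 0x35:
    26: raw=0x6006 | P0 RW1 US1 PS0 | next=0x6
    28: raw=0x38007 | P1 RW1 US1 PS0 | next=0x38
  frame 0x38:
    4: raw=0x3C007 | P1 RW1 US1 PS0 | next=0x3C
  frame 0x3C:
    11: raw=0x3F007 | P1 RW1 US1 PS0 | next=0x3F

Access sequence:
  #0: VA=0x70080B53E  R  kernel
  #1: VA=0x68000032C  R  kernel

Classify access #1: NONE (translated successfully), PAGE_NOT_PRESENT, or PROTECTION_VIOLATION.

Per-access translation:
#0 VA=0x70080B53E (r,kernel):
  lvl0: tbl 0x35, slot 28 ⇒ 0x38007 (P1/RW1/US1/PS0)
  lvl1: tbl 0x38, slot 4 ⇒ 0x3C007 (P1/RW1/US1/PS0)
  lvl2: tbl 0x3C, slot 11 ⇒ 0x3F007 (P1/RW1/US1/PS0)
  → PA=0x3F53E  (3 entries read)
#1 VA=0x68000032C (r,kernel):
  lvl0: tbl 0x35, slot 26 ⇒ 0x6006 (P0/RW1/US1/PS0)
  ⇒ fault: PAGE_NOT_PRESENT  — 1 lookups

Access #1 fault: PAGE_NOT_PRESENT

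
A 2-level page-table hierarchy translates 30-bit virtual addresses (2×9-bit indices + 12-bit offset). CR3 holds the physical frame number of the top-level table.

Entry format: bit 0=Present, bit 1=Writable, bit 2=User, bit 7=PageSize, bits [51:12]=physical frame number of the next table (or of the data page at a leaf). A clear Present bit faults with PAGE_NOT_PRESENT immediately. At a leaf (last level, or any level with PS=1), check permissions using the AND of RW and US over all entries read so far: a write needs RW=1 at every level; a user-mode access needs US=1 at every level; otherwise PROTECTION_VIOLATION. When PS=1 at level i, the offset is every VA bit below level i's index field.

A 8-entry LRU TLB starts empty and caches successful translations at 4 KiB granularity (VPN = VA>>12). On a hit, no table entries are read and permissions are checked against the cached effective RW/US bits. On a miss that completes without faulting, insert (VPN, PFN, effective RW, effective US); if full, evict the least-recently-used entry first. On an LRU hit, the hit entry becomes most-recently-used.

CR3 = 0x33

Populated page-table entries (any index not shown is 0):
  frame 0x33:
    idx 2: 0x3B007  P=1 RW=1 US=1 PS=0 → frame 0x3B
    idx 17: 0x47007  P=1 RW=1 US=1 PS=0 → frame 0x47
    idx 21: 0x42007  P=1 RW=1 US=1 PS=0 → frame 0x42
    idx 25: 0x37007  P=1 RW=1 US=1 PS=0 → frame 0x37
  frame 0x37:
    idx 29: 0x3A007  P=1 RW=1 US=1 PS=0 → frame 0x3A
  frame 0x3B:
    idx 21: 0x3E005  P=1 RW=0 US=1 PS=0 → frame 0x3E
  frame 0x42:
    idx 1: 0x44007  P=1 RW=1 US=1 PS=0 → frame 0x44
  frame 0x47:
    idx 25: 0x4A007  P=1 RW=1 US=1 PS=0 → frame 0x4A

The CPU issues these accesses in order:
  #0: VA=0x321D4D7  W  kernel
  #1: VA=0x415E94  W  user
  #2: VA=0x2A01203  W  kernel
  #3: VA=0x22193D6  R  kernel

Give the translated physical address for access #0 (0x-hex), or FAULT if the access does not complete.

Per-access translation:
#0 VA=0x321D4D7 (w,kernel):
  lvl0: tbl 0x33, slot 25 ⇒ 0x37007 (P1/RW1/US1/PS0)
  lvl1: tbl 0x37, slot 29 ⇒ 0x3A007 (P1/RW1/US1/PS0)
  ⇒ phys 0x3A4D7  [2 reads]
#1 VA=0x415E94 (w,user):
  lvl0: tbl 0x33, slot 2 ⇒ 0x3B007 (P1/RW1/US1/PS0)
  lvl1: tbl 0x3B, slot 21 ⇒ 0x3E005 (P1/RW0/US1/PS0)
  ✗ PROTECTION_VIOLATION  [2 reads]
#2 VA=0x2A01203 (w,kernel):
  lvl0: tbl 0x33, slot 21 ⇒ 0x42007 (P1/RW1/US1/PS0)
  lvl1: tbl 0x42, slot 1 ⇒ 0x44007 (P1/RW1/US1/PS0)
  ⇒ phys 0x44203  [2 reads]
#3 VA=0x22193D6 (r,kernel):
  lvl0: tbl 0x33, slot 17 ⇒ 0x47007 (P1/RW1/US1/PS0)
  lvl1: tbl 0x47, slot 25 ⇒ 0x4A007 (P1/RW1/US1/PS0)
  ⇒ phys 0x4A3D6  [2 reads]

Access #0 PA: 0x3A4D7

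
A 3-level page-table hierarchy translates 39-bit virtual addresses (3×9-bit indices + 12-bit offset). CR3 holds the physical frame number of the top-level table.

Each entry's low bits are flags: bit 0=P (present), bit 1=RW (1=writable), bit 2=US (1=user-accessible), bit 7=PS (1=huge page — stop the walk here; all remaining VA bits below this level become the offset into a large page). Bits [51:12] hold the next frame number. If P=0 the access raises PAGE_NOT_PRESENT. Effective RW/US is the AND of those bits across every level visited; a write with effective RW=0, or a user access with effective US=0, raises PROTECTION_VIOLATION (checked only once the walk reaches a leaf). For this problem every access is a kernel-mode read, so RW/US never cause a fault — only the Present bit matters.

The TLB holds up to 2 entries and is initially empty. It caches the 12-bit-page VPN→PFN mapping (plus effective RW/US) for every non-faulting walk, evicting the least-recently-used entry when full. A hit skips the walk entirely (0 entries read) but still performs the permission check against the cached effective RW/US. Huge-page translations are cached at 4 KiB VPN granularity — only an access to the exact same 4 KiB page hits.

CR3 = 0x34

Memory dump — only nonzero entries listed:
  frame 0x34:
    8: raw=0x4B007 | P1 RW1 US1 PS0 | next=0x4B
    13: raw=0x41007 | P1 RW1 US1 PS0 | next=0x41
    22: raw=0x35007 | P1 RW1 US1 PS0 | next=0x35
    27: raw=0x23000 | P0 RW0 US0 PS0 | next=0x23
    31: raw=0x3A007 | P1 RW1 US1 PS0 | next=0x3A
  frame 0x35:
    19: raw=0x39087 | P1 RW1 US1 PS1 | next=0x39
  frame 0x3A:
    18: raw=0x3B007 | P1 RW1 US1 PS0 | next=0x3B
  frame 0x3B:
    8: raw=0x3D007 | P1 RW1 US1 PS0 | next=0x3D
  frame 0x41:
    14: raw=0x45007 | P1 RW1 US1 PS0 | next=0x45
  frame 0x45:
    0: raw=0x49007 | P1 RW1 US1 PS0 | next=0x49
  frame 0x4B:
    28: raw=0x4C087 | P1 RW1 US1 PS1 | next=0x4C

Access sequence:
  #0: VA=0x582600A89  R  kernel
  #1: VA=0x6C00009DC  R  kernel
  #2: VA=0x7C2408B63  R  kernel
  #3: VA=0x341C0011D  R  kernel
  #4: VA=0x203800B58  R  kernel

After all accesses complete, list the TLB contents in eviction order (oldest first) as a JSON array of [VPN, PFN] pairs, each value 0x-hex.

Per-access translation:
#0 VA=0x582600A89 (r,kernel):
  [0] read 0x34 idx=22: raw=0x35007 flags P=1 W=1 U=1 S=0
  [1] read 0x35 idx=19: raw=0x39087 flags P=1 W=1 U=1 S=1
  → PA=0x39A89 (huge @L1)  (2 entries read)
#1 VA=0x6C00009DC (r,kernel):
  [0] read 0x34 idx=27: raw=0x23000 flags P=0 W=0 U=0 S=0
  → PAGE_NOT_PRESENT  (1 entries read)
#2 VA=0x7C2408B63 (r,kernel):
  [0] read 0x34 idx=31: raw=0x3A007 flags P=1 W=1 U=1 S=0
  [1] read 0x3A idx=18: raw=0x3B007 flags P=1 W=1 U=1 S=0
  [2] read 0x3B idx=8: raw=0x3D007 flags P=1 W=1 U=1 S=0
  → PA=0x3DB63  (3 entries read)
#3 VA=0x341C0011D (r,kernel):
  [0] read 0x34 idx=13: raw=0x41007 flags P=1 W=1 U=1 S=0
  [1] read 0x41 idx=14: raw=0x45007 flags P=1 W=1 U=1 S=0
  [2] read 0x45 idx=0: raw=0x49007 flags P=1 W=1 U=1 S=0
  → PA=0x4911D  (3 entries read)
#4 VA=0x203800B58 (r,kernel):
  [0] read 0x34 idx=8: raw=0x4B007 flags P=1 W=1 U=1 S=0
  [1] read 0x4B idx=28: raw=0x4C087 flags P=1 W=1 U=1 S=1
  → PA=0x4CB58 (huge @L1)  (2 entries read)

TLB: [["0x341C00", "0x49"], ["0x203800", "0x4C"]]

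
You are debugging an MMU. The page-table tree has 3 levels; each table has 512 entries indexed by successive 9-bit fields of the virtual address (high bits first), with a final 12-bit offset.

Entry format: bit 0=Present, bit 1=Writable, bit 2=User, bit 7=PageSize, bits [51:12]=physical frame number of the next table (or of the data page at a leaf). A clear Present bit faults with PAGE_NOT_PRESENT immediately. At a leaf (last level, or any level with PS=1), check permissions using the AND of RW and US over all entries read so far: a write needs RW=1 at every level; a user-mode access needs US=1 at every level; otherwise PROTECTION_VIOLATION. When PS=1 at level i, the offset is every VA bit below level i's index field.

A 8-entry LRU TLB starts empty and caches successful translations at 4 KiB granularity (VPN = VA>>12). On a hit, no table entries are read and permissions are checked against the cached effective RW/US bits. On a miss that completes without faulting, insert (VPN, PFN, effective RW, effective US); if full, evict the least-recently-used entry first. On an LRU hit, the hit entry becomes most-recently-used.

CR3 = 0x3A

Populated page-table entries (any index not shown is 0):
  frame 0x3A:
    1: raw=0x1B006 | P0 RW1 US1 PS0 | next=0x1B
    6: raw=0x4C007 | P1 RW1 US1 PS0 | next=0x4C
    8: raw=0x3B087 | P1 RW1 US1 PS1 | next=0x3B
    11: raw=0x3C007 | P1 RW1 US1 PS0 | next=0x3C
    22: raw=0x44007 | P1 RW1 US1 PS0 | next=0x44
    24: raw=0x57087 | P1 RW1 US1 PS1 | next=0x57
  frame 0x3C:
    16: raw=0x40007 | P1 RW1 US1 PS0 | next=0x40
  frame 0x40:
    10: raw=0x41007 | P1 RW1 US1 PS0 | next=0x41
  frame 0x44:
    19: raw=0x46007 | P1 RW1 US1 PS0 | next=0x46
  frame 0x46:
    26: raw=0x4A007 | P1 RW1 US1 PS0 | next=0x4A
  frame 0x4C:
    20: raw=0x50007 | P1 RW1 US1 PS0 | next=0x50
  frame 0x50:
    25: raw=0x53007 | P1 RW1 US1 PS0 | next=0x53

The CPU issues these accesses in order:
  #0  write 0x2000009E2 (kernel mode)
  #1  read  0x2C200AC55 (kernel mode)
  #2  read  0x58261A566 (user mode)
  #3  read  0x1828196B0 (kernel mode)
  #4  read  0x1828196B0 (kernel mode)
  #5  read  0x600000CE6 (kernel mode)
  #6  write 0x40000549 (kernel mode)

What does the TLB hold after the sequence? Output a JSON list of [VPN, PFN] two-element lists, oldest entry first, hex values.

Trace:
#0 VA=0x2000009E2 (w,kernel):
  L0 @0x3A[8] → 0x3B087  P=1,RW=1,US=1,PS=1
  → PA=0x3B9E2 (huge @L0)  (1 entries read)
#1 VA=0x2C200AC55 (r,kernel):
  L0 @0x3A[11] → 0x3C007  P=1,RW=1,US=1,PS=0
  L1 @0x3C[16] → 0x40007  P=1,RW=1,US=1,PS=0
  L2 @0x40[10] → 0x41007  P=1,RW=1,US=1,PS=0
  → PA=0x41C55  (3 entries read)
#2 VA=0x58261A566 (r,user):
  L0 @0x3A[22] → 0x44007  P=1,RW=1,US=1,PS=0
  L1 @0x44[19] → 0x46007  P=1,RW=1,US=1,PS=0
  L2 @0x46[26] → 0x4A007  P=1,RW=1,US=1,PS=0
  → PA=0x4A566  (3 entries read)
#3 VA=0x1828196B0 (r,kernel):
  L0 @0x3A[6] → 0x4C007  P=1,RW=1,US=1,PS=0
  L1 @0x4C[20] → 0x50007  P=1,RW=1,US=1,PS=0
  L2 @0x50[25] → 0x53007  P=1,RW=1,US=1,PS=0
  → PA=0x536B0  (3 entries read)
#4 VA=0x1828196B0 (r,kernel):
  TLB hit vpn=0x182819 → PA=0x536B0
#5 VA=0x600000CE6 (r,kernel):
  L0 @0x3A[24] → 0x57087  P=1,RW=1,US=1,PS=1
  → PA=0x57CE6 (huge @L0)  (1 entries read)
#6 VA=0x40000549 (w,kernel):
  L0 @0x3A[1] → 0x1B006  P=0,RW=1,US=1,PS=0
  ⇒ fault: PAGE_NOT_PRESENT  — 1 lookups

TLB: [["0x200000", "0x3B"], ["0x2C200A", "0x41"], ["0x58261A", "0x4A"], ["0x182819", "0x53"], ["0x600000", "0x57"]]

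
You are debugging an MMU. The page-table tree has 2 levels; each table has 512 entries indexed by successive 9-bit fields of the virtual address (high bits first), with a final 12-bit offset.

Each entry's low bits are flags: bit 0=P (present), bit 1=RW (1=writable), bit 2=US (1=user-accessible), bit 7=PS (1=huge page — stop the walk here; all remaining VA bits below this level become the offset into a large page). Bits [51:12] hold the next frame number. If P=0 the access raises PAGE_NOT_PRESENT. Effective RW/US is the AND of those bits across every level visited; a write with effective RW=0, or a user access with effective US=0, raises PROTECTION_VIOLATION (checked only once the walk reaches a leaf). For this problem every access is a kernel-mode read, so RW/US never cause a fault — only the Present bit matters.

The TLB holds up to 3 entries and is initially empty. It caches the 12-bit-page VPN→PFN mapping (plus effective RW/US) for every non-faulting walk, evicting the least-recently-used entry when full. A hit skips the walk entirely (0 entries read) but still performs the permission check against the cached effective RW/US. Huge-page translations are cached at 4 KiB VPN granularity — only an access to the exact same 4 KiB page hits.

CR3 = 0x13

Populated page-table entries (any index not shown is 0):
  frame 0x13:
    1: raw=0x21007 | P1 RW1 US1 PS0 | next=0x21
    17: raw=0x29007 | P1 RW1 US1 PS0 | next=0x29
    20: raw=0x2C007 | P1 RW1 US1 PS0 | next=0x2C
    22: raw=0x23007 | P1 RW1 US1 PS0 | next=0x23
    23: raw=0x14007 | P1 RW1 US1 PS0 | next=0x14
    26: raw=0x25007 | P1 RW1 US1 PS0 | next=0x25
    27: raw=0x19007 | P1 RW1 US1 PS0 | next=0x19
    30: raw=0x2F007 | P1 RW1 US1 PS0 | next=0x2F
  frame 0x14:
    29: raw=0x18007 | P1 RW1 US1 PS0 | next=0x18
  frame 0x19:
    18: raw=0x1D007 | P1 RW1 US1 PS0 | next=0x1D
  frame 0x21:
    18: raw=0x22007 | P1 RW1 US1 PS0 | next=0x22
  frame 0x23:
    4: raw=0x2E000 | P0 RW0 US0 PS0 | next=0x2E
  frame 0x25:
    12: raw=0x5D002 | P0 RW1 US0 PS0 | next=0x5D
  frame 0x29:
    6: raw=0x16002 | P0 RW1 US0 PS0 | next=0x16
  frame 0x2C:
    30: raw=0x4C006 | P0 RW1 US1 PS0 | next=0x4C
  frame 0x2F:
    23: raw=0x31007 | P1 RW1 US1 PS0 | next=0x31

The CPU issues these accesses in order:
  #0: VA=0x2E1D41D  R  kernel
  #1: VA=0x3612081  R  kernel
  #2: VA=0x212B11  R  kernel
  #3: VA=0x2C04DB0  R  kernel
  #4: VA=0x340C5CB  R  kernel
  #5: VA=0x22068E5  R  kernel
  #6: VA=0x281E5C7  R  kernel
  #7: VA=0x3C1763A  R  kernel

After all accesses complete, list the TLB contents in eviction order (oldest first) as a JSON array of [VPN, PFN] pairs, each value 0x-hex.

Per-access translation:
#0 VA=0x2E1D41D (r,kernel):
  L0: frame=0x13 idx=23 entry=0x14007 [P=1 RW=1 US=1 PS=0]
  L1: frame=0x14 idx=29 entry=0x18007 [P=1 RW=1 US=1 PS=0]
  ✓ 0x1841D  — 2 lookups
#1 VA=0x3612081 (r,kernel):
  L0: frame=0x13 idx=27 entry=0x19007 [P=1 RW=1 US=1 PS=0]
  L1: frame=0x19 idx=18 entry=0x1D007 [P=1 RW=1 US=1 PS=0]
  ✓ 0x1D081  — 2 lookups
#2 VA=0x212B11 (r,kernel):
  L0: frame=0x13 idx=1 entry=0x21007 [P=1 RW=1 US=1 PS=0]
  L1: frame=0x21 idx=18 entry=0x22007 [P=1 RW=1 US=1 PS=0]
  ✓ 0x22B11  — 2 lookups
#3 VA=0x2C04DB0 (r,kernel):
  L0: frame=0x13 idx=22 entry=0x23007 [P=1 RW=1 US=1 PS=0]
  L1: frame=0x23 idx=4 entry=0x2E000 [P=0 RW=0 US=0 PS=0]
  ✗ PAGE_NOT_PRESENT  [2 reads]
#4 VA=0x340C5CB (r,kernel):
  L0: frame=0x13 idx=26 entry=0x25007 [P=1 RW=1 US=1 PS=0]
  L1: frame=0x25 idx=12 entry=0x5D002 [P=0 RW=1 US=0 PS=0]
  ✗ PAGE_NOT_PRESENT  [2 reads]
#5 VA=0x22068E5 (r,kernel):
  L0: frame=0x13 idx=17 entry=0x29007 [P=1 RW=1 US=1 PS=0]
  L1: frame=0x29 idx=6 entry=0x16002 [P=0 RW=1 US=0 PS=0]
  ✗ PAGE_NOT_PRESENT  [2 reads]
#6 VA=0x281E5C7 (r,kernel):
  L0: frame=0x13 idx=20 entry=0x2C007 [P=1 RW=1 US=1 PS=0]
  L1: frame=0x2C idx=30 entry=0x4C006 [P=0 RW=1 US=1 PS=0]
  ✗ PAGE_NOT_PRESENT  [2 reads]
#7 VA=0x3C1763A (r,kernel):
  L0: frame=0x13 idx=30 entry=0x2F007 [P=1 RW=1 US=1 PS=0]
  L1: frame=0x2F idx=23 entry=0x31007 [P=1 RW=1 US=1 PS=0]
  ✓ 0x3163A  — 2 lookups

TLB: [["0x3612", "0x1D"], ["0x212", "0x22"], ["0x3C17", "0x31"]]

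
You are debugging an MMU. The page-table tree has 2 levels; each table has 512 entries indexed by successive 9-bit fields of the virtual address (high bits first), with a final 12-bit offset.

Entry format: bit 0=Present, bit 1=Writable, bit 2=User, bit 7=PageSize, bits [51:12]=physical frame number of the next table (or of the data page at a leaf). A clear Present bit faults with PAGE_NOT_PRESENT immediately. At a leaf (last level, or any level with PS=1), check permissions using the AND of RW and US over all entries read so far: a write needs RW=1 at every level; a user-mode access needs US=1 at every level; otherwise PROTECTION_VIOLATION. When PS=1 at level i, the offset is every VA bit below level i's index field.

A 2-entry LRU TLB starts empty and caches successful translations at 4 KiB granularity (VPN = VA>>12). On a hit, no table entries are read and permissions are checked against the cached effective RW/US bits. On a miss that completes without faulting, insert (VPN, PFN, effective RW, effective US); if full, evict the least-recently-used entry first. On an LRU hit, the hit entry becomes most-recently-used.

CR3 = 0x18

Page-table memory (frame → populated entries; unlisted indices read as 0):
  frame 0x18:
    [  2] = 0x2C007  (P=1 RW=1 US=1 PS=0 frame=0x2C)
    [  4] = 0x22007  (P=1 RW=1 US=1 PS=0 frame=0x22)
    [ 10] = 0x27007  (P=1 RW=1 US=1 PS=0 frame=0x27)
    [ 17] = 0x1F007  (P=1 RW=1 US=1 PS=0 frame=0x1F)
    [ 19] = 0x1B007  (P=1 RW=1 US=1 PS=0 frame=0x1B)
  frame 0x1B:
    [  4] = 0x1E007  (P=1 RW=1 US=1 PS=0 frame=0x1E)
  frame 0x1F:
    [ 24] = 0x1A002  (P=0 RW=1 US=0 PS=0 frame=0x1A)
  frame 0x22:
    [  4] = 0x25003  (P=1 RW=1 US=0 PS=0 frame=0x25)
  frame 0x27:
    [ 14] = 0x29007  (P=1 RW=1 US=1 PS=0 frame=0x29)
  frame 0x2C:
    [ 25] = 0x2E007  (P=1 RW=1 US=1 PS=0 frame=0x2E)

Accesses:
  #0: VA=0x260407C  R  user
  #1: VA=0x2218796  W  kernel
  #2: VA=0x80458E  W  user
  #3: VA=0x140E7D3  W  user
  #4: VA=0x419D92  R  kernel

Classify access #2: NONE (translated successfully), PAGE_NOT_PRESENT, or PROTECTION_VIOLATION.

Trace:
#0 VA=0x260407C (r,user):
  lvl0: tbl 0x18, slot 19 ⇒ 0x1B007 (P1/RW1/US1/PS0)
  lvl1: tbl 0x1B, slot 4 ⇒ 0x1E007 (P1/RW1/US1/PS0)
  ⇒ phys 0x1E07C  [2 reads]
#1 VA=0x2218796 (w,kernel):
  lvl0: tbl 0x18, slot 17 ⇒ 0x1F007 (P1/RW1/US1/PS0)
  lvl1: tbl 0x1F, slot 24 ⇒ 0x1A002 (P0/RW1/US0/PS0)
  → PAGE_NOT_PRESENT  (2 entries read)
#2 VA=0x80458E (w,user):
  lvl0: tbl 0x18, slot 4 ⇒ 0x22007 (P1/RW1/US1/PS0)
  lvl1: tbl 0x22, slot 4 ⇒ 0x25003 (P1/RW1/US0/PS0)
  → PROTECTION_VIOLATION  (2 entries read)
#3 VA=0x140E7D3 (w,user):
  lvl0: tbl 0x18, slot 10 ⇒ 0x27007 (P1/RW1/US1/PS0)
  lvl1: tbl 0x27, slot 14 ⇒ 0x29007 (P1/RW1/US1/PS0)
  ⇒ phys 0x297D3  [2 reads]
#4 VA=0x419D92 (r,kernel):
  lvl0: tbl 0x18, slot 2 ⇒ 0x2C007 (P1/RW1/US1/PS0)
  lvl1: tbl 0x2C, slot 25 ⇒ 0x2E007 (P1/RW1/US1/PS0)
  ⇒ phys 0x2ED92  [2 reads]

Access #2 fault: PROTECTION_VIOLATION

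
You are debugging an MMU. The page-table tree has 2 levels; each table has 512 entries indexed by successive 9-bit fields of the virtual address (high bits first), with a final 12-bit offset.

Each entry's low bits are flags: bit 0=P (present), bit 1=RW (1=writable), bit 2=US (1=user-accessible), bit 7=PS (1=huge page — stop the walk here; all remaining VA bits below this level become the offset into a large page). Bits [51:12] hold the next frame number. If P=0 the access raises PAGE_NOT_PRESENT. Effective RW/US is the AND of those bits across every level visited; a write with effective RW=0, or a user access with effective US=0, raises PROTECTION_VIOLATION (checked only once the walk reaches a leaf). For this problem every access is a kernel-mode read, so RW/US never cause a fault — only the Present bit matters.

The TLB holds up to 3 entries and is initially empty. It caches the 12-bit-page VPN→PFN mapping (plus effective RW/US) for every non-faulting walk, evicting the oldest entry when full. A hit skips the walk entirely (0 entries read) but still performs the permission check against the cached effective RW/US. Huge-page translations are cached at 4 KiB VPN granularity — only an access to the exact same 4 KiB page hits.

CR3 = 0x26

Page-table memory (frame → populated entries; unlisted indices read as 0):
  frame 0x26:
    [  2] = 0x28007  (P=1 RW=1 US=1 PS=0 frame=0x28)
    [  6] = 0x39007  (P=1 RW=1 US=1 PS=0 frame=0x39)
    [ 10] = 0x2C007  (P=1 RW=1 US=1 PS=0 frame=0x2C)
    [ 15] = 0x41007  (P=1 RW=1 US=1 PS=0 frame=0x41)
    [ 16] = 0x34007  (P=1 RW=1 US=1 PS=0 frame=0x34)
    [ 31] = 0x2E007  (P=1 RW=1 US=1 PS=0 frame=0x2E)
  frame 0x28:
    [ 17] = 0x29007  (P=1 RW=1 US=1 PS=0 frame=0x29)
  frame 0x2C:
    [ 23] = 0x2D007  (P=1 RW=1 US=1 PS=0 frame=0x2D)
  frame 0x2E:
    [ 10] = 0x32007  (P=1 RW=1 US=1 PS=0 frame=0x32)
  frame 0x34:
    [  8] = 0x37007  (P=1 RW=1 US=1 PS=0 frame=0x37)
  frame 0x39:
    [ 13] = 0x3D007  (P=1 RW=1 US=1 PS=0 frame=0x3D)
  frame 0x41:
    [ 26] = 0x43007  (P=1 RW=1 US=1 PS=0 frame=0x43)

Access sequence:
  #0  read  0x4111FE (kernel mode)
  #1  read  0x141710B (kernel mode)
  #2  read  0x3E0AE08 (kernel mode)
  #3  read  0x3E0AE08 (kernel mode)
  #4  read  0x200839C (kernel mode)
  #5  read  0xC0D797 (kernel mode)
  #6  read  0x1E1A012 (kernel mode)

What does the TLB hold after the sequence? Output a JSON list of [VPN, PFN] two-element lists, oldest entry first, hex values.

Trace:
#0 VA=0x4111FE (r,kernel):
  L0: frame=0x26 idx=2 entry=0x28007 [P=1 RW=1 US=1 PS=0]
  L1: frame=0x28 idx=17 entry=0x29007 [P=1 RW=1 US=1 PS=0]
  ⇒ phys 0x291FE  [2 reads]
#1 VA=0x141710B (r,kernel):
  L0: frame=0x26 idx=10 entry=0x2C007 [P=1 RW=1 US=1 PS=0]
  L1: frame=0x2C idx=23 entry=0x2D007 [P=1 RW=1 US=1 PS=0]
  ⇒ phys 0x2D10B  [2 reads]
#2 VA=0x3E0AE08 (r,kernel):
  L0: frame=0x26 idx=31 entry=0x2E007 [P=1 RW=1 US=1 PS=0]
  L1: frame=0x2E idx=10 entry=0x32007 [P=1 RW=1 US=1 PS=0]
  ⇒ phys 0x32E08  [2 reads]
#3 VA=0x3E0AE08 (r,kernel):
  TLB hit vpn=0x3E0A → PA=0x32E08
#4 VA=0x200839C (r,kernel):
  L0: frame=0x26 idx=16 entry=0x34007 [P=1 RW=1 US=1 PS=0]
  L1: frame=0x34 idx=8 entry=0x37007 [P=1 RW=1 US=1 PS=0]
  ⇒ phys 0x3739C  [2 reads]
#5 VA=0xC0D797 (r,kernel):
  L0: frame=0x26 idx=6 entry=0x39007 [P=1 RW=1 US=1 PS=0]
  L1: frame=0x39 idx=13 entry=0x3D007 [P=1 RW=1 US=1 PS=0]
  ⇒ phys 0x3D797  [2 reads]
#6 VA=0x1E1A012 (r,kernel):
  L0: frame=0x26 idx=15 entry=0x41007 [P=1 RW=1 US=1 PS=0]
  L1: frame=0x41 idx=26 entry=0x43007 [P=1 RW=1 US=1 PS=0]
  ⇒ phys 0x43012  [2 reads]

TLB: [["0x2008", "0x37"], ["0xC0D", "0x3D"], ["0x1E1A", "0x43"]]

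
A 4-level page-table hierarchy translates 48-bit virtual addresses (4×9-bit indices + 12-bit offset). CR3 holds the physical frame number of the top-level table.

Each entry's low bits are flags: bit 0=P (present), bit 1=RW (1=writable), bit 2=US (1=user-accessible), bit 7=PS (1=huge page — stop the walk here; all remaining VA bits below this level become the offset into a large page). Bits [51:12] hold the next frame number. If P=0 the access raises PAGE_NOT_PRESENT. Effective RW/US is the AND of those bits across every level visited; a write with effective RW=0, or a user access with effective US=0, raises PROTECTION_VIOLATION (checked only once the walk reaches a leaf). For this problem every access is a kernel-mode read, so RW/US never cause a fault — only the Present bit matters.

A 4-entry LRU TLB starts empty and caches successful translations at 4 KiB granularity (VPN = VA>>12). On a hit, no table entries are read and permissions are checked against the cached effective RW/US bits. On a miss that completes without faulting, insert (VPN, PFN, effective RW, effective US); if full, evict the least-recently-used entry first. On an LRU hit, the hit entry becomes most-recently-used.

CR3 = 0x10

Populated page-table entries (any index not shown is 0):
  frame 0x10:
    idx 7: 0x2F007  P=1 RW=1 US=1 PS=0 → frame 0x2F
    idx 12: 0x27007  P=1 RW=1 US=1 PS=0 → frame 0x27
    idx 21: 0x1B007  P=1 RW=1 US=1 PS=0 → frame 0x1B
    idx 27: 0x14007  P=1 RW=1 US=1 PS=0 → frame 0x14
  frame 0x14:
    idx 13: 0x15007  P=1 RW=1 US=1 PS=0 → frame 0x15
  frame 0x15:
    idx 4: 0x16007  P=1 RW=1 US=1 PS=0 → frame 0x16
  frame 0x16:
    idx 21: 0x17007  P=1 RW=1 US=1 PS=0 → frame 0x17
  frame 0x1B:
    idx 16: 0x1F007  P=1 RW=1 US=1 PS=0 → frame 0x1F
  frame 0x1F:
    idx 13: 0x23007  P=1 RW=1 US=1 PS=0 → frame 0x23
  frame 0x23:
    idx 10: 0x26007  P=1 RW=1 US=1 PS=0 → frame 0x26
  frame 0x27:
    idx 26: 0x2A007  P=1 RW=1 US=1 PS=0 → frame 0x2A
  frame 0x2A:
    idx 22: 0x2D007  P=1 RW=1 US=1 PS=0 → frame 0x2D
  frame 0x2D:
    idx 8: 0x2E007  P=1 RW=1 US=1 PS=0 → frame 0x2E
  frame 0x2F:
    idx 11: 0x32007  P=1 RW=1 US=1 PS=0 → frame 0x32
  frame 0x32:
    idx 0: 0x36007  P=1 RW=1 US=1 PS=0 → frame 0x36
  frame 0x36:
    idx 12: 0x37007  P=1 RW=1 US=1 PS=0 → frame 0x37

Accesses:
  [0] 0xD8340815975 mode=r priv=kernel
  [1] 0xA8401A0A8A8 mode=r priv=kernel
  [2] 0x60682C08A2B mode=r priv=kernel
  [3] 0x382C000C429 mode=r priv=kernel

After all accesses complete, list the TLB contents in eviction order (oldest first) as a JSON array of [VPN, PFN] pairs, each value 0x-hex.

Trace:
#0 VA=0xD8340815975 (r,kernel):
  [0] read 0x10 idx=27: raw=0x14007 flags P=1 W=1 U=1 S=0
  [1] read 0x14 idx=13: raw=0x15007 flags P=1 W=1 U=1 S=0
  [2] read 0x15 idx=4: raw=0x16007 flags P=1 W=1 U=1 S=0
  [3] read 0x16 idx=21: raw=0x17007 flags P=1 W=1 U=1 S=0
  ⇒ phys 0x17975  [4 reads]
#1 VA=0xA8401A0A8A8 (r,kernel):
  [0] read 0x10 idx=21: raw=0x1B007 flags P=1 W=1 U=1 S=0
  [1] read 0x1B idx=16: raw=0x1F007 flags P=1 W=1 U=1 S=0
  [2] read 0x1F idx=13: raw=0x23007 flags P=1 W=1 U=1 S=0
  [3] read 0x23 idx=10: raw=0x26007 flags P=1 W=1 U=1 S=0
  ⇒ phys 0x268A8  [4 reads]
#2 VA=0x60682C08A2B (r,kernel):
  [0] read 0x10 idx=12: raw=0x27007 flags P=1 W=1 U=1 S=0
  [1] read 0x27 idx=26: raw=0x2A007 flags P=1 W=1 U=1 S=0
  [2] read 0x2A idx=22: raw=0x2D007 flags P=1 W=1 U=1 S=0
  [3] read 0x2D idx=8: raw=0x2E007 flags P=1 W=1 U=1 S=0
  ⇒ phys 0x2EA2B  [4 reads]
#3 VA=0x382C000C429 (r,kernel):
  [0] read 0x10 idx=7: raw=0x2F007 flags P=1 W=1 U=1 S=0
  [1] read 0x2F idx=11: raw=0x32007 flags P=1 W=1 U=1 S=0
  [2] read 0x32 idx=0: raw=0x36007 flags P=1 W=1 U=1 S=0
  [3] read 0x36 idx=12: raw=0x37007 flags P=1 W=1 U=1 S=0
  ⇒ phys 0x37429  [4 reads]

TLB: [["0xD8340815", "0x17"], ["0xA8401A0A", "0x26"], ["0x60682C08", "0x2E"], ["0x382C000C", "0x37"]]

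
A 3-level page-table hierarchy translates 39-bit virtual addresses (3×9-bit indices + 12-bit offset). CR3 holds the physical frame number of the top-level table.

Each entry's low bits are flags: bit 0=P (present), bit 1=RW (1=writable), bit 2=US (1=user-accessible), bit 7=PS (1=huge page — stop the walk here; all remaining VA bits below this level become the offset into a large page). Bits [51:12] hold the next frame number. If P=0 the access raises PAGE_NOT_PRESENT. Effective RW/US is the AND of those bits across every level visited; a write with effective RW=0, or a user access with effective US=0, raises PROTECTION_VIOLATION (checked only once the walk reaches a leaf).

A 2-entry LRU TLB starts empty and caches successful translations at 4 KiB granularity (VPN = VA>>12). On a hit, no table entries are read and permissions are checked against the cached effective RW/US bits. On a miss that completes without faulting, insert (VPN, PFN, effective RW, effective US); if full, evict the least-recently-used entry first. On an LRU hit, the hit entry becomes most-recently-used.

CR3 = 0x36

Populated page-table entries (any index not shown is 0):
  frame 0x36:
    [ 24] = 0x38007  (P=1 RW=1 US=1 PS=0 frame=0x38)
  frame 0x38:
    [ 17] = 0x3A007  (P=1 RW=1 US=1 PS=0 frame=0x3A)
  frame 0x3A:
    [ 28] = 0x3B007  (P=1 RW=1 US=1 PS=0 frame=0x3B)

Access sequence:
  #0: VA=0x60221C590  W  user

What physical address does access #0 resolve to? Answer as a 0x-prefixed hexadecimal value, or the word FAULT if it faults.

Trace:
#0 VA=0x60221C590 (w,user):
  L0: frame=0x36 idx=24 entry=0x38007 [P=1 RW=1 US=1 PS=0]
  L1: frame=0x38 idx=17 entry=0x3A007 [P=1 RW=1 US=1 PS=0]
  L2: frame=0x3A idx=28 entry=0x3B007 [P=1 RW=1 US=1 PS=0]
  ⇒ phys 0x3B590  [3 reads]

Access #0 PA: 0x3B590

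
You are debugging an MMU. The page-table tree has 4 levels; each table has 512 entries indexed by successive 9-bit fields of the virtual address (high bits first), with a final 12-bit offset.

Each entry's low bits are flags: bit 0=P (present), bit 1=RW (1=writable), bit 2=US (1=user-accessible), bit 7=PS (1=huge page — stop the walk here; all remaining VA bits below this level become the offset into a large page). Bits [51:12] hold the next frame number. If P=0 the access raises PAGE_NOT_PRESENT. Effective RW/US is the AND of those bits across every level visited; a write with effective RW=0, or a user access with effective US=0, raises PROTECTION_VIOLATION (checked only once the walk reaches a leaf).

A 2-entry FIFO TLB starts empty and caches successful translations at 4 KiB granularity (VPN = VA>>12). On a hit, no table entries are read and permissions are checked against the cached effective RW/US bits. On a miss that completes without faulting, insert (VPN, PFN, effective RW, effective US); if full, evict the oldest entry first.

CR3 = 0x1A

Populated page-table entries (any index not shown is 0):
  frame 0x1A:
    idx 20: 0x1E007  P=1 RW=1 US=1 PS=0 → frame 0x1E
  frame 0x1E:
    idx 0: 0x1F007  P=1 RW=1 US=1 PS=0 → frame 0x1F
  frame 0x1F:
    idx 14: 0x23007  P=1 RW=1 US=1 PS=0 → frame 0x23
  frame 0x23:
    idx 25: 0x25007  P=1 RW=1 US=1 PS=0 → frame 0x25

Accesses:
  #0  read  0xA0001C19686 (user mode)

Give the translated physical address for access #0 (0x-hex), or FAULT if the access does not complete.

Per-access translation:
#0 VA=0xA0001C19686 (r,user):
  L0 @0x1A[20] → 0x1E007  P=1,RW=1,US=1,PS=0
  L1 @0x1E[0] → 0x1F007  P=1,RW=1,US=1,PS=0
  L2 @0x1F[14] → 0x23007  P=1,RW=1,US=1,PS=0
  L3 @0x23[25] → 0x25007  P=1,RW=1,US=1,PS=0
  → PA=0x25686  (4 entries read)

Access #0 PA: 0x25686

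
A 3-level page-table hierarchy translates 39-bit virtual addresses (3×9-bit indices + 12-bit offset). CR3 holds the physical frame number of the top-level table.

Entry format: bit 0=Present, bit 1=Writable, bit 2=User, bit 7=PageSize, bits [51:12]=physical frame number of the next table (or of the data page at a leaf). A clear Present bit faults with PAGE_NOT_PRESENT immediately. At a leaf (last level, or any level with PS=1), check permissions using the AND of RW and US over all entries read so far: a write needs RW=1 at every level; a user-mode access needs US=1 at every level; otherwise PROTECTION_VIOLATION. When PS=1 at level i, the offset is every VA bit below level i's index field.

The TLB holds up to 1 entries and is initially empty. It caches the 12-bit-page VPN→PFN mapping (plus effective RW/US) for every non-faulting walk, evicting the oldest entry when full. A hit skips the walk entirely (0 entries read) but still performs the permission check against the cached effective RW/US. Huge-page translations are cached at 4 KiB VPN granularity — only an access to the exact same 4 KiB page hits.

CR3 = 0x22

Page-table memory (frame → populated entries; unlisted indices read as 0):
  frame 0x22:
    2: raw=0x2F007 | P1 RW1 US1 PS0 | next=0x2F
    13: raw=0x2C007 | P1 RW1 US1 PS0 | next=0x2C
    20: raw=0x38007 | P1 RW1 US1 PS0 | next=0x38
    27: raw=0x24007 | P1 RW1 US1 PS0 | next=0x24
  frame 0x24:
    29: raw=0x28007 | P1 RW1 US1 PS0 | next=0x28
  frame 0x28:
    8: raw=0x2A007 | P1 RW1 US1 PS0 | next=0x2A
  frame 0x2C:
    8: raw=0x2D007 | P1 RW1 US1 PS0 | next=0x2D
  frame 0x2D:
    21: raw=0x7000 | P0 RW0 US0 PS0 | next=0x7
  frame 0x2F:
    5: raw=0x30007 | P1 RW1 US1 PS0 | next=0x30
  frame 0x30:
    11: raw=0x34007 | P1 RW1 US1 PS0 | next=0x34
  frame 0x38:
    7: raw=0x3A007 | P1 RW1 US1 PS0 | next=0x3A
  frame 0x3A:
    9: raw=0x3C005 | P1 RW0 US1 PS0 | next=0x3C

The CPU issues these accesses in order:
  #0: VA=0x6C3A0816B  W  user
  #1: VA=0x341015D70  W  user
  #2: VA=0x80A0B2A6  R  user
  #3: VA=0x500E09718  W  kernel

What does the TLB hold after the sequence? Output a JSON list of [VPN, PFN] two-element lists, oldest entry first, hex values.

Per-access translation:
#0 VA=0x6C3A0816B (w,user):
  [0] read 0x22 idx=27: raw=0x24007 flags P=1 W=1 U=1 S=0
  [1] read 0x24 idx=29: raw=0x28007 flags P=1 W=1 U=1 S=0
  [2] read 0x28 idx=8: raw=0x2A007 flags P=1 W=1 U=1 S=0
  ⇒ phys 0x2A16B  [3 reads]
#1 VA=0x341015D70 (w,user):
  [0] read 0x22 idx=13: raw=0x2C007 flags P=1 W=1 U=1 S=0
  [1] read 0x2C idx=8: raw=0x2D007 flags P=1 W=1 U=1 S=0
  [2] read 0x2D idx=21: raw=0x7000 flags P=0 W=0 U=0 S=0
  → PAGE_NOT_PRESENT  (3 entries read)
#2 VA=0x80A0B2A6 (r,user):
  [0] read 0x22 idx=2: raw=0x2F007 flags P=1 W=1 U=1 S=0
  [1] read 0x2F idx=5: raw=0x30007 flags P=1 W=1 U=1 S=0
  [2] read 0x30 idx=11: raw=0x34007 flags P=1 W=1 U=1 S=0
  ⇒ phys 0x342A6  [3 reads]
#3 VA=0x500E09718 (w,kernel):
  [0] read 0x22 idx=20: raw=0x38007 flags P=1 W=1 U=1 S=0
  [1] read 0x38 idx=7: raw=0x3A007 flags P=1 W=1 U=1 S=0
  [2] read 0x3A idx=9: raw=0x3C005 flags P=1 W=0 U=1 S=0
  → PROTECTION_VIOLATION  (3 entries read)

TLB: [["0x80A0B", "0x34"]]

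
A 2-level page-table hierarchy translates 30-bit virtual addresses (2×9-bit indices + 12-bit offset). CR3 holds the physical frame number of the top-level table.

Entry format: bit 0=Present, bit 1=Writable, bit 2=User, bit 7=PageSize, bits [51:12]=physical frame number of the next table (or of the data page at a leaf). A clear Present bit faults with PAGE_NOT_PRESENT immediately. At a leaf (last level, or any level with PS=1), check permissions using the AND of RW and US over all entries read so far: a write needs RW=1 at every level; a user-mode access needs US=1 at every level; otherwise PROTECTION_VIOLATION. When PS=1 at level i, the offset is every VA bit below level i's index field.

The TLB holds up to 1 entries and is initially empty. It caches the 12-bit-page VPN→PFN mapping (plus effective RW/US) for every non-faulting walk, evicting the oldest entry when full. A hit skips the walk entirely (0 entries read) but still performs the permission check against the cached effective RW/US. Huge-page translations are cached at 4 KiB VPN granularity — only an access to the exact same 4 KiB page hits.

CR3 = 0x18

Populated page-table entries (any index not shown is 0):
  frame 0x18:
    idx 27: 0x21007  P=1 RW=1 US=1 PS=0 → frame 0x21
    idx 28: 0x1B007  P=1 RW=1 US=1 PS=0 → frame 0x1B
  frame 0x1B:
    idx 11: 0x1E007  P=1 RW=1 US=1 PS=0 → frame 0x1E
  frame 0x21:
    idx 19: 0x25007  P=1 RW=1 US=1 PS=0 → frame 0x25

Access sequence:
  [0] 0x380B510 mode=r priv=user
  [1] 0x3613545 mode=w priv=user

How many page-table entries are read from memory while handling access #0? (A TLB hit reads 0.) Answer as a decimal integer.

Walk each access:
#0 VA=0x380B510 (r,user):
  lvl0: tbl 0x18, slot 28 ⇒ 0x1B007 (P1/RW1/US1/PS0)
  lvl1: tbl 0x1B, slot 11 ⇒ 0x1E007 (P1/RW1/US1/PS0)
  ✓ 0x1E510  — 2 lookups
#1 VA=0x3613545 (w,user):
  lvl0: tbl 0x18, slot 27 ⇒ 0x21007 (P1/RW1/US1/PS0)
  lvl1: tbl 0x21, slot 19 ⇒ 0x25007 (P1/RW1/US1/PS0)
  ✓ 0x25545  — 2 lookups

Entries read for #0: 2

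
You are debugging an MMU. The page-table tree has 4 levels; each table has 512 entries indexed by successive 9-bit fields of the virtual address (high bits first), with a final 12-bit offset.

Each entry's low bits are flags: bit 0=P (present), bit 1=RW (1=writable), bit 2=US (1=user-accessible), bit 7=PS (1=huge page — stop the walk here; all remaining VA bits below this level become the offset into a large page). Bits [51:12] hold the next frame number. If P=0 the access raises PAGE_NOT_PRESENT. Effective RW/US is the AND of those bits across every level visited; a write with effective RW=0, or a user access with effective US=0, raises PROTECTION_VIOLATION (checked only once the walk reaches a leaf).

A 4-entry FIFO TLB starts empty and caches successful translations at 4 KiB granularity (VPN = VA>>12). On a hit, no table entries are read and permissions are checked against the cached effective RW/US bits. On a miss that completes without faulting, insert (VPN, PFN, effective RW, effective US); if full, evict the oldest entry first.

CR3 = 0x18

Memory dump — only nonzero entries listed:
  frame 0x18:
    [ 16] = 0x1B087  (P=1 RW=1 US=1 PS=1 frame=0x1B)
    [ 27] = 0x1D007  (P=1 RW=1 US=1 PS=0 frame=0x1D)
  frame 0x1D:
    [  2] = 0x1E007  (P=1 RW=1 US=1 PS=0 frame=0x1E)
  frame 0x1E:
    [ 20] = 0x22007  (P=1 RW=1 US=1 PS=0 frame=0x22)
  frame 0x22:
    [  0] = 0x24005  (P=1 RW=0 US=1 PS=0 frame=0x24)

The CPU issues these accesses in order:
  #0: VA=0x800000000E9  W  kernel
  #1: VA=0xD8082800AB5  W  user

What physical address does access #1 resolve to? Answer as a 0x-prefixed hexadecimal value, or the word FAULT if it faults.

Walk each access:
#0 VA=0x800000000E9 (w,kernel):
  [0] read 0x18 idx=16: raw=0x1B087 flags P=1 W=1 U=1 S=1
  → PA=0x1B0E9 (huge @L0)  (1 entries read)
#1 VA=0xD8082800AB5 (w,user):
  [0] read 0x18 idx=27: raw=0x1D007 flags P=1 W=1 U=1 S=0
  [1] read 0x1D idx=2: raw=0x1E007 flags P=1 W=1 U=1 S=0
  [2] read 0x1E idx=20: raw=0x22007 flags P=1 W=1 U=1 S=0
  [3] read 0x22 idx=0: raw=0x24005 flags P=1 W=0 U=1 S=0
  ✗ PROTECTION_VIOLATION  [4 reads]

Access #1 PA: FAULT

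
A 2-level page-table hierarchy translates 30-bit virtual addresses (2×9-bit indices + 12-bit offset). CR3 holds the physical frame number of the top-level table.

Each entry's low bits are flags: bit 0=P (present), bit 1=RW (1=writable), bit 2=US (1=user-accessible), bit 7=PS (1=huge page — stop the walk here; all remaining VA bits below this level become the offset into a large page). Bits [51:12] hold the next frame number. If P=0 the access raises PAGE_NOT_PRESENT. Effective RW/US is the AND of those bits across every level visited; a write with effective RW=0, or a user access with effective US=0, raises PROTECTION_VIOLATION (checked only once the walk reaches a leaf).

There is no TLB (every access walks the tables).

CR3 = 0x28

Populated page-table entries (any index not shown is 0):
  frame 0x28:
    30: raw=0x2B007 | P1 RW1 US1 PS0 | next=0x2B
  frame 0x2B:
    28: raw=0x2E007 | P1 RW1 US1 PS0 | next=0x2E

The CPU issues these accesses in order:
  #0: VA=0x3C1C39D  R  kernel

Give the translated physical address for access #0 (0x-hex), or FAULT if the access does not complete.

Per-access translation:
#0 VA=0x3C1C39D (r,kernel):
  L0 @0x28[30] → 0x2B007  P=1,RW=1,US=1,PS=0
  L1 @0x2B[28] → 0x2E007  P=1,RW=1,US=1,PS=0
  → PA=0x2E39D  (2 entries read)

Access #0 PA: 0x2E39D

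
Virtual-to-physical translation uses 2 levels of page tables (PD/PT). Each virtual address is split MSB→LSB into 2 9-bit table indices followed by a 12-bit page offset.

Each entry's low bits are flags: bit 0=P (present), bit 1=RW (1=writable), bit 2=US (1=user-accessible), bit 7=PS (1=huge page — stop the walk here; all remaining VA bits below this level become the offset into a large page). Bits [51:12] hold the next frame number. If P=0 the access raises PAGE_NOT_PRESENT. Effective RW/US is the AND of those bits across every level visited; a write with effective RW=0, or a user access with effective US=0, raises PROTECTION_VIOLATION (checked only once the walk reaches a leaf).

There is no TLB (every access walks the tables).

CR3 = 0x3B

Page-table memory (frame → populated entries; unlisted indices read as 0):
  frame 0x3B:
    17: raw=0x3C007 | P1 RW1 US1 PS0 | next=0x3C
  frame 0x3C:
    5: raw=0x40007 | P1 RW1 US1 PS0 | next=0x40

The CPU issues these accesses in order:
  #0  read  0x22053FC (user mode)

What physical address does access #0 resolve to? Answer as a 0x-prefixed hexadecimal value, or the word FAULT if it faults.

Trace:
#0 VA=0x22053FC (r,user):
  [0] read 0x3B idx=17: raw=0x3C007 flags P=1 W=1 U=1 S=0
  [1] read 0x3C idx=5: raw=0x40007 flags P=1 W=1 U=1 S=0
  ✓ 0x403FC  — 2 lookups

Access #0 PA: 0x403FC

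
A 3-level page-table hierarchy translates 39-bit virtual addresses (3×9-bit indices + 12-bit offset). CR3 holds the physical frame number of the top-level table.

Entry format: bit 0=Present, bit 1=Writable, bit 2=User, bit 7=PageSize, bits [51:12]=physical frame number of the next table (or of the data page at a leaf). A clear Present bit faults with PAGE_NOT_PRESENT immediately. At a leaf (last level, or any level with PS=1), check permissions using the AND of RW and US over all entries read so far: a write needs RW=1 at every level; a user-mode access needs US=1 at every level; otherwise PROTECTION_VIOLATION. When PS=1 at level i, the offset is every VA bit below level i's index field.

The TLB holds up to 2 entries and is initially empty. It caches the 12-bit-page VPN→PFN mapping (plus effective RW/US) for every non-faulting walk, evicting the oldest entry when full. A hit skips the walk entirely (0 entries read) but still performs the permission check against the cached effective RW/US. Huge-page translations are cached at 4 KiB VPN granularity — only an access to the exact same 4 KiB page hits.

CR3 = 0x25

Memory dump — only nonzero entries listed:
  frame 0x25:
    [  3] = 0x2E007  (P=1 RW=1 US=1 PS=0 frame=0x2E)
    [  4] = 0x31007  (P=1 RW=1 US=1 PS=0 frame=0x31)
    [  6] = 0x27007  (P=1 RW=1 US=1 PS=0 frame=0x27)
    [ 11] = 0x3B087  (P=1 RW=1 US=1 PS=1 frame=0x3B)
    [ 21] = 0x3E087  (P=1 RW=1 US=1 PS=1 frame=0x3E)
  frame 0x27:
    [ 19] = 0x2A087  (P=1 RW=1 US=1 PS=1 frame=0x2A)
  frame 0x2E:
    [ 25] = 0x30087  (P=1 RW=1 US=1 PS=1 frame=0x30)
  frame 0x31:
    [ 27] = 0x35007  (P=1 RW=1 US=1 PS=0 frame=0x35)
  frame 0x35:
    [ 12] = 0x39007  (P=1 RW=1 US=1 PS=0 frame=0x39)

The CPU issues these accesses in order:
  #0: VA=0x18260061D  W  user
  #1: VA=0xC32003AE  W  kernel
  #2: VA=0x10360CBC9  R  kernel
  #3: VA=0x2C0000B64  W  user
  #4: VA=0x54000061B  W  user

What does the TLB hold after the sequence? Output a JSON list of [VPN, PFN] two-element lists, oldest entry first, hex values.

Per-access translation:
#0 VA=0x18260061D (w,user):
  lvl0: tbl 0x25, slot 6 ⇒ 0x27007 (P1/RW1/US1/PS0)
  lvl1: tbl 0x27, slot 19 ⇒ 0x2A087 (P1/RW1/US1/PS1)
  ✓ 0x2A61D (huge @L1)  — 2 lookups
#1 VA=0xC32003AE (w,kernel):
  lvl0: tbl 0x25, slot 3 ⇒ 0x2E007 (P1/RW1/US1/PS0)
  lvl1: tbl 0x2E, slot 25 ⇒ 0x30087 (P1/RW1/US1/PS1)
  ✓ 0x303AE (huge @L1)  — 2 lookups
#2 VA=0x10360CBC9 (r,kernel):
  lvl0: tbl 0x25, slot 4 ⇒ 0x31007 (P1/RW1/US1/PS0)
  lvl1: tbl 0x31, slot 27 ⇒ 0x35007 (P1/RW1/US1/PS0)
  lvl2: tbl 0x35, slot 12 ⇒ 0x39007 (P1/RW1/US1/PS0)
  ✓ 0x39BC9  — 3 lookups
#3 VA=0x2C0000B64 (w,user):
  lvl0: tbl 0x25, slot 11 ⇒ 0x3B087 (P1/RW1/US1/PS1)
  ✓ 0x3BB64 (huge @L0)  — 1 lookups
#4 VA=0x54000061B (w,user):
  lvl0: tbl 0x25, slot 21 ⇒ 0x3E087 (P1/RW1/US1/PS1)
  ✓ 0x3E61B (huge @L0)  — 1 lookups

TLB: [["0x2C0000", "0x3B"], ["0x540000", "0x3E"]]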